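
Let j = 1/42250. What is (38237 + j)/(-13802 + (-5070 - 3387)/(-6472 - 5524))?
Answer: -9689848479498/3497462076875 ≈ -2.7705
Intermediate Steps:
j = 1/42250 ≈ 2.3669e-5
(38237 + j)/(-13802 + (-5070 - 3387)/(-6472 - 5524)) = (38237 + 1/42250)/(-13802 + (-5070 - 3387)/(-6472 - 5524)) = 1615513251/(42250*(-13802 - 8457/(-11996))) = 1615513251/(42250*(-13802 - 8457*(-1/11996))) = 1615513251/(42250*(-13802 + 8457/11996)) = 1615513251/(42250*(-165560335/11996)) = (1615513251/42250)*(-11996/165560335) = -9689848479498/3497462076875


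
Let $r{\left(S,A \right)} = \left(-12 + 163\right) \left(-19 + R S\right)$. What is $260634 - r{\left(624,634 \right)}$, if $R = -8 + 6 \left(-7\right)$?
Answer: $4974703$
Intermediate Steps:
$R = -50$ ($R = -8 - 42 = -50$)
$r{\left(S,A \right)} = -2869 - 7550 S$ ($r{\left(S,A \right)} = \left(-12 + 163\right) \left(-19 - 50 S\right) = 151 \left(-19 - 50 S\right) = -2869 - 7550 S$)
$260634 - r{\left(624,634 \right)} = 260634 - \left(-2869 - 4711200\right) = 260634 - -4714069 = 260634 + 4714069 = 4974703$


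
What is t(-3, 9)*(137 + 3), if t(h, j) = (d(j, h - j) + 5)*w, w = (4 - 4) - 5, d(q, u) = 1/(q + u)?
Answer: -9800/3 ≈ -3266.7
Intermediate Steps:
w = -5 (w = 0 - 5 = -5)
t(h, j) = -25 - 5/h (t(h, j) = (1/(j + (h - j)) + 5)*(-5) = (1/h + 5)*(-5) = (5 + 1/h)*(-5) = -25 - 5/h)
t(-3, 9)*(137 + 3) = (-25 - 5/(-3))*(137 + 3) = (-25 - 5*(-⅓))*140 = (-25 + 5/3)*140 = -70/3*140 = -9800/3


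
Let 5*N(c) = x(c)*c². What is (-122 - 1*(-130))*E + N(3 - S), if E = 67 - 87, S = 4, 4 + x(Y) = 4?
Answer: -160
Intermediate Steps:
x(Y) = 0 (x(Y) = -4 + 4 = 0)
E = -20
N(c) = 0 (N(c) = (0*c²)/5 = (⅕)*0 = 0)
(-122 - 1*(-130))*E + N(3 - S) = (-122 - 1*(-130))*(-20) + 0 = (-122 + 130)*(-20) + 0 = 8*(-20) + 0 = -160 + 0 = -160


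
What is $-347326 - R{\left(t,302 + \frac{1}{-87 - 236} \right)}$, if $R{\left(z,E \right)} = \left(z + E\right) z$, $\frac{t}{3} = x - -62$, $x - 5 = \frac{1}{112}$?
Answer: $- \frac{95630476073}{213248} \approx -4.4845 \cdot 10^{5}$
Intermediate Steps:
$x = \frac{561}{112}$ ($x = 5 + \frac{1}{112} = \frac{561}{112} \approx 5.0089$)
$t = \frac{22515}{112}$ ($t = 3 \left(\frac{561}{112} - -62\right) = 3 \left(\frac{561}{112} + 62\right) = 3 \cdot \frac{7505}{112} = \frac{22515}{112} \approx 201.03$)
$R{\left(z,E \right)} = z \left(E + z\right)$ ($R{\left(z,E \right)} = \left(E + z\right) z = z \left(E + z\right)$)
$-347326 - R{\left(t,302 + \frac{1}{-87 - 236} \right)} = -347326 - \frac{22515 \left(\left(302 + \frac{1}{-87 - 236}\right) + \frac{22515}{112}\right)}{112} = -347326 - \frac{22515 \left(\left(302 + \frac{1}{-323}\right) + \frac{22515}{112}\right)}{112} = -347326 - \frac{22515 \left(\left(302 - \frac{1}{323}\right) + \frac{22515}{112}\right)}{112} = -347326 - \frac{22515 \left(\frac{97545}{323} + \frac{22515}{112}\right)}{112} = -347326 - \frac{22515}{112} \cdot \frac{18197385}{36176} = -347326 - \frac{21563901225}{213248} = - \frac{95630476073}{213248}$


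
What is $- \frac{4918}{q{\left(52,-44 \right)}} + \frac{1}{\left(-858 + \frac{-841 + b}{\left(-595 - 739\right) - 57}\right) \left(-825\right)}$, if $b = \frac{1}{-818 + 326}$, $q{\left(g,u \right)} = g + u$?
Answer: $- \frac{396793548431179}{645455143300} \approx -614.75$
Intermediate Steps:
$b = - \frac{1}{492}$ ($b = \frac{1}{-492} = - \frac{1}{492} \approx -0.0020325$)
$- \frac{4918}{q{\left(52,-44 \right)}} + \frac{1}{\left(-858 + \frac{-841 + b}{\left(-595 - 739\right) - 57}\right) \left(-825\right)} = - \frac{4918}{52 - 44} + \frac{1}{\left(-858 + \frac{-841 - \frac{1}{492}}{\left(-595 - 739\right) - 57}\right) \left(-825\right)} = - \frac{4918}{8} + \frac{1}{-858 - \frac{413773}{492 \left(\left(-595 - 739\right) - 57\right)}} \left(- \frac{1}{825}\right) = \left(-4918\right) \frac{1}{8} + \frac{1}{-858 - \frac{413773}{492 \left(-1334 - 57\right)}} \left(- \frac{1}{825}\right) = - \frac{2459}{4} + \frac{1}{-858 - \frac{413773}{492 \left(-1391\right)}} \left(- \frac{1}{825}\right) = - \frac{2459}{4} + \frac{1}{-858 - - \frac{413773}{684372}} \left(- \frac{1}{825}\right) = - \frac{2459}{4} + \frac{1}{-858 + \frac{413773}{684372}} \left(- \frac{1}{825}\right) = - \frac{2459}{4} + \frac{1}{- \frac{586777403}{684372}} \left(- \frac{1}{825}\right) = - \frac{2459}{4} - - \frac{228124}{161363785825} = - \frac{2459}{4} + \frac{228124}{161363785825} = - \frac{396793548431179}{645455143300}$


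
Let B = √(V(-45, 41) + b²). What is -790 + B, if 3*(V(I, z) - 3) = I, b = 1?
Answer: -790 + I*√11 ≈ -790.0 + 3.3166*I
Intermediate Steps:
V(I, z) = 3 + I/3
B = I*√11 (B = √((3 + (⅓)*(-45)) + 1²) = √((3 - 15) + 1) = √(-12 + 1) = √(-11) = I*√11 ≈ 3.3166*I)
-790 + B = -790 + I*√11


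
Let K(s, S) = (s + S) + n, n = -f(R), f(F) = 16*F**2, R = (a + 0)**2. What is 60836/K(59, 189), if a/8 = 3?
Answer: -67/5846 ≈ -0.011461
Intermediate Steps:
a = 24 (a = 8*3 = 24)
R = 576 (R = (24 + 0)**2 = 24**2 = 576)
n = -5308416 (n = -16*576**2 = -16*331776 = -1*5308416 = -5308416)
K(s, S) = -5308416 + S + s (K(s, S) = (s + S) - 5308416 = (S + s) - 5308416 = -5308416 + S + s)
60836/K(59, 189) = 60836/(-5308416 + 189 + 59) = 60836/(-5308168) = 60836*(-1/5308168) = -67/5846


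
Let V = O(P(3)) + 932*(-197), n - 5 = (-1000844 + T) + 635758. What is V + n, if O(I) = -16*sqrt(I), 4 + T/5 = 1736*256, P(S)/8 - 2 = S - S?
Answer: 1673311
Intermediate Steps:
P(S) = 16 (P(S) = 16 + 8*(S - S) = 16 + 8*0 = 16 + 0 = 16)
T = 2222060 (T = -20 + 5*(1736*256) = -20 + 5*444416 = -20 + 2222080 = 2222060)
n = 1856979 (n = 5 + ((-1000844 + 2222060) + 635758) = 5 + (1221216 + 635758) = 5 + 1856974 = 1856979)
V = -183668 (V = -16*sqrt(16) + 932*(-197) = -16*4 - 183604 = -64 - 183604 = -183668)
V + n = -183668 + 1856979 = 1673311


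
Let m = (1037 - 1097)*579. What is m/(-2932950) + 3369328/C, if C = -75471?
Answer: -329314956502/7378422315 ≈ -44.632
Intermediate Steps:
m = -34740 (m = -60*579 = -34740)
m/(-2932950) + 3369328/C = -34740/(-2932950) + 3369328/(-75471) = -34740*(-1/2932950) + 3369328*(-1/75471) = 1158/97765 - 3369328/75471 = -329314956502/7378422315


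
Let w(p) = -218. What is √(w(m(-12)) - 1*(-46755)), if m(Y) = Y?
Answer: √46537 ≈ 215.72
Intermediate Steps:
√(w(m(-12)) - 1*(-46755)) = √(-218 - 1*(-46755)) = √(-218 + 46755) = √46537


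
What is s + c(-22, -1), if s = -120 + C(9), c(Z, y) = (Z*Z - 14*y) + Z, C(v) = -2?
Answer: 354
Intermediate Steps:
c(Z, y) = Z + Z² - 14*y (c(Z, y) = (Z² - 14*y) + Z = Z + Z² - 14*y)
s = -122 (s = -120 - 2 = -122)
s + c(-22, -1) = -122 + (-22 + (-22)² - 14*(-1)) = -122 + (-22 + 484 + 14) = -122 + 476 = 354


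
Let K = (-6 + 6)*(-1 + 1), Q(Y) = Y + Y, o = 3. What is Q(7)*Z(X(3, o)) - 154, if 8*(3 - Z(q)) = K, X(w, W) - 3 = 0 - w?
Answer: -112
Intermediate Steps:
Q(Y) = 2*Y
X(w, W) = 3 - w (X(w, W) = 3 + (0 - w) = 3 - w)
K = 0 (K = 0*0 = 0)
Z(q) = 3 (Z(q) = 3 - ⅛*0 = 3 + 0 = 3)
Q(7)*Z(X(3, o)) - 154 = (2*7)*3 - 154 = 14*3 - 154 = 42 - 154 = -112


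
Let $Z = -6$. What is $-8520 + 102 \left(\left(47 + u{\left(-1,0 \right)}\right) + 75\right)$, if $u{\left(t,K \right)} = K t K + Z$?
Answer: $3312$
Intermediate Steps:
$u{\left(t,K \right)} = -6 + t K^{2}$ ($u{\left(t,K \right)} = K t K - 6 = t K^{2} - 6 = -6 + t K^{2}$)
$-8520 + 102 \left(\left(47 + u{\left(-1,0 \right)}\right) + 75\right) = -8520 + 102 \left(\left(47 - 6\right) + 75\right) = -8520 + 102 \left(41 + 75\right) = -8520 + 102 \cdot 116 = -8520 + 11832 = 3312$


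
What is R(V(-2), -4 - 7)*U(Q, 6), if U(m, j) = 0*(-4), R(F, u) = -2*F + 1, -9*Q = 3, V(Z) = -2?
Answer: 0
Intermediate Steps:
Q = -⅓ (Q = -⅑*3 = -⅓ ≈ -0.33333)
R(F, u) = 1 - 2*F
U(m, j) = 0
R(V(-2), -4 - 7)*U(Q, 6) = (1 - 2*(-2))*0 = (1 + 4)*0 = 5*0 = 0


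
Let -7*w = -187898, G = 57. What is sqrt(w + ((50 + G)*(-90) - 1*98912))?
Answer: 78*I*sqrt(658)/7 ≈ 285.83*I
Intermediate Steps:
w = 187898/7 (w = -1/7*(-187898) = 187898/7 ≈ 26843.)
sqrt(w + ((50 + G)*(-90) - 1*98912)) = sqrt(187898/7 + ((50 + 57)*(-90) - 1*98912)) = sqrt(187898/7 + (107*(-90) - 98912)) = sqrt(187898/7 + (-9630 - 98912)) = sqrt(187898/7 - 108542) = sqrt(-571896/7) = 78*I*sqrt(658)/7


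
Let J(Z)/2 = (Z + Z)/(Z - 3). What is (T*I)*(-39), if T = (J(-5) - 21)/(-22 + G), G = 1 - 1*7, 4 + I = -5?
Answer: 12987/56 ≈ 231.91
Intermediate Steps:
I = -9 (I = -4 - 5 = -9)
G = -6 (G = 1 - 7 = -6)
J(Z) = 4*Z/(-3 + Z) (J(Z) = 2*((Z + Z)/(Z - 3)) = 2*((2*Z)/(-3 + Z)) = 2*(2*Z/(-3 + Z)) = 4*Z/(-3 + Z))
T = 37/56 (T = (4*(-5)/(-3 - 5) - 21)/(-22 - 6) = (4*(-5)/(-8) - 21)/(-28) = (4*(-5)*(-⅛) - 21)*(-1/28) = (5/2 - 21)*(-1/28) = -37/2*(-1/28) = 37/56 ≈ 0.66071)
(T*I)*(-39) = ((37/56)*(-9))*(-39) = -333/56*(-39) = 12987/56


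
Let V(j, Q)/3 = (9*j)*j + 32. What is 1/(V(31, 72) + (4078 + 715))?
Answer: 1/30836 ≈ 3.2430e-5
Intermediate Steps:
V(j, Q) = 96 + 27*j**2 (V(j, Q) = 3*((9*j)*j + 32) = 3*(9*j**2 + 32) = 3*(32 + 9*j**2) = 96 + 27*j**2)
1/(V(31, 72) + (4078 + 715)) = 1/((96 + 27*31**2) + (4078 + 715)) = 1/((96 + 27*961) + 4793) = 1/((96 + 25947) + 4793) = 1/(26043 + 4793) = 1/30836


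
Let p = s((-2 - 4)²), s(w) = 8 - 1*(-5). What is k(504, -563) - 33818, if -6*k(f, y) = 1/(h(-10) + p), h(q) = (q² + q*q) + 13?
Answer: -45857209/1356 ≈ -33818.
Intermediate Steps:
s(w) = 13 (s(w) = 8 + 5 = 13)
p = 13
h(q) = 13 + 2*q² (h(q) = (q² + q²) + 13 = 2*q² + 13 = 13 + 2*q²)
k(f, y) = -1/1356 (k(f, y) = -1/(6*((13 + 2*(-10)²) + 13)) = -1/(6*((13 + 2*100) + 13)) = -1/(6*((13 + 200) + 13)) = -1/(6*(213 + 13)) = -⅙/226 = -⅙*1/226 = -1/1356)
k(504, -563) - 33818 = -1/1356 - 33818 = -45857209/1356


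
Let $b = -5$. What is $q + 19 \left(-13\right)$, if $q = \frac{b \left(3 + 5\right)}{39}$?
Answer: $- \frac{9673}{39} \approx -248.03$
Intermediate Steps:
$q = - \frac{40}{39}$ ($q = \frac{\left(-5\right) \left(3 + 5\right)}{39} = \left(-5\right) 8 \cdot \frac{1}{39} = \left(-40\right) \frac{1}{39} = - \frac{40}{39} \approx -1.0256$)
$q + 19 \left(-13\right) = - \frac{40}{39} + 19 \left(-13\right) = - \frac{40}{39} - 247 = - \frac{9673}{39}$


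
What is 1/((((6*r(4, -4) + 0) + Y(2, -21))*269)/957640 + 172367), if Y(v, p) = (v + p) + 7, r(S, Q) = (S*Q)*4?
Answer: 890/153406531 ≈ 5.8016e-6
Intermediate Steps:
r(S, Q) = 4*Q*S (r(S, Q) = (Q*S)*4 = 4*Q*S)
Y(v, p) = 7 + p + v (Y(v, p) = (p + v) + 7 = 7 + p + v)
1/((((6*r(4, -4) + 0) + Y(2, -21))*269)/957640 + 172367) = 1/((((6*(4*(-4)*4) + 0) + (7 - 21 + 2))*269)/957640 + 172367) = 1/((((6*(-64) + 0) - 12)*269)*(1/957640) + 172367) = 1/((((-384 + 0) - 12)*269)*(1/957640) + 172367) = 1/(((-384 - 12)*269)*(1/957640) + 172367) = 1/(-396*269*(1/957640) + 172367) = 1/(-106524*1/957640 + 172367) = 1/(-99/890 + 172367) = 1/(153406531/890) = 890/153406531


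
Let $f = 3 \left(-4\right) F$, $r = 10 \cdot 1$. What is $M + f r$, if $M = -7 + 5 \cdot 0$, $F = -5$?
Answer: $593$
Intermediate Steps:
$M = -7$ ($M = -7 + 0 = -7$)
$r = 10$
$f = 60$ ($f = 3 \left(-4\right) \left(-5\right) = \left(-12\right) \left(-5\right) = 60$)
$M + f r = -7 + 60 \cdot 10 = -7 + 600 = 593$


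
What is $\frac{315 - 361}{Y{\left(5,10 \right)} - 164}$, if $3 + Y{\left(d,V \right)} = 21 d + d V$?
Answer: $\frac{23}{6} \approx 3.8333$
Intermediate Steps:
$Y{\left(d,V \right)} = -3 + 21 d + V d$ ($Y{\left(d,V \right)} = -3 + \left(21 d + d V\right) = -3 + \left(21 d + V d\right) = -3 + 21 d + V d$)
$\frac{315 - 361}{Y{\left(5,10 \right)} - 164} = \frac{315 - 361}{\left(-3 + 21 \cdot 5 + 10 \cdot 5\right) - 164} = - \frac{46}{\left(-3 + 105 + 50\right) - 164} = - \frac{46}{152 - 164} = - \frac{46}{-12} = \left(-46\right) \left(- \frac{1}{12}\right) = \frac{23}{6}$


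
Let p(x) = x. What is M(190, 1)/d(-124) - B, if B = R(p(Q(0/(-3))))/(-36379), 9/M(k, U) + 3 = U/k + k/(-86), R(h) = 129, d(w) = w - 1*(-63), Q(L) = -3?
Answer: 3009514143/94350282523 ≈ 0.031897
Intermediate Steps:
d(w) = 63 + w (d(w) = w + 63 = 63 + w)
M(k, U) = 9/(-3 - k/86 + U/k) (M(k, U) = 9/(-3 + (U/k + k/(-86))) = 9/(-3 + (U/k + k*(-1/86))) = 9/(-3 + (U/k - k/86)) = 9/(-3 + (-k/86 + U/k)) = 9/(-3 - k/86 + U/k))
B = -129/36379 (B = 129/(-36379) = 129*(-1/36379) = -129/36379 ≈ -0.0035460)
M(190, 1)/d(-124) - B = (-774*190/(190**2 - 86*1 + 258*190))/(63 - 124) - 1*(-129/36379) = -774*190/(36100 - 86 + 49020)/(-61) + 129/36379 = -774*190/85034*(-1/61) + 129/36379 = -774*190*1/85034*(-1/61) + 129/36379 = -73530/42517*(-1/61) + 129/36379 = 73530/2593537 + 129/36379 = 3009514143/94350282523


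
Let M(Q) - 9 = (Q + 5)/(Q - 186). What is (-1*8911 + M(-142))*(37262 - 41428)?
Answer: 6081774677/164 ≈ 3.7084e+7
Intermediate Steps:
M(Q) = 9 + (5 + Q)/(-186 + Q) (M(Q) = 9 + (Q + 5)/(Q - 186) = 9 + (5 + Q)/(-186 + Q))
(-1*8911 + M(-142))*(37262 - 41428) = (-1*8911 + (-1669 + 10*(-142))/(-186 - 142))*(37262 - 41428) = (-8911 + (-1669 - 1420)/(-328))*(-4166) = (-8911 - 1/328*(-3089))*(-4166) = (-8911 + 3089/328)*(-4166) = -2919719/328*(-4166) = 6081774677/164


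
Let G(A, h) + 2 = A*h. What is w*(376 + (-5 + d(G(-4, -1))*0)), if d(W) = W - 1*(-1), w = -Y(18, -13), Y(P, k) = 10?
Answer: -3710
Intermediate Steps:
G(A, h) = -2 + A*h
w = -10 (w = -1*10 = -10)
d(W) = 1 + W (d(W) = W + 1 = 1 + W)
w*(376 + (-5 + d(G(-4, -1))*0)) = -10*(376 + (-5 + (1 + (-2 - 4*(-1)))*0)) = -10*(376 + (-5 + (1 + (-2 + 4))*0)) = -10*(376 + (-5 + (1 + 2)*0)) = -10*(376 + (-5 + 3*0)) = -10*(376 + (-5 + 0)) = -10*(376 - 5) = -10*371 = -3710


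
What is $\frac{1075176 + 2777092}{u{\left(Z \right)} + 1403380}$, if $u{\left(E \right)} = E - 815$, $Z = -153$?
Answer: $\frac{963067}{350603} \approx 2.7469$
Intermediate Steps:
$u{\left(E \right)} = -815 + E$
$\frac{1075176 + 2777092}{u{\left(Z \right)} + 1403380} = \frac{1075176 + 2777092}{\left(-815 - 153\right) + 1403380} = \frac{3852268}{-968 + 1403380} = \frac{3852268}{1402412} = 3852268 \cdot \frac{1}{1402412} = \frac{963067}{350603}$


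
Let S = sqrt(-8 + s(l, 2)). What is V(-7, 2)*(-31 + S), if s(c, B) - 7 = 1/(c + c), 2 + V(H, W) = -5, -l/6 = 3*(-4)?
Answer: 217 - 7*I*sqrt(143)/12 ≈ 217.0 - 6.9757*I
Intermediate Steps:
l = 72 (l = -18*(-4) = -6*(-12) = 72)
V(H, W) = -7 (V(H, W) = -2 - 5 = -7)
s(c, B) = 7 + 1/(2*c) (s(c, B) = 7 + 1/(c + c) = 7 + 1/(2*c))
S = I*sqrt(143)/12 (S = sqrt(-8 + (7 + (1/2)/72)) = sqrt(-8 + (7 + (1/2)*(1/72))) = sqrt(-8 + (7 + 1/144)) = sqrt(-8 + 1009/144) = sqrt(-143/144) = I*sqrt(143)/12 ≈ 0.99652*I)
V(-7, 2)*(-31 + S) = -7*(-31 + I*sqrt(143)/12) = 217 - 7*I*sqrt(143)/12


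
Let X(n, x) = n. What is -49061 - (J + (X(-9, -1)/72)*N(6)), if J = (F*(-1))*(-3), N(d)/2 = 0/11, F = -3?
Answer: -49052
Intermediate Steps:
N(d) = 0 (N(d) = 2*(0/11) = 2*(0*(1/11)) = 2*0 = 0)
J = -9 (J = -3*(-1)*(-3) = 3*(-3) = -9)
-49061 - (J + (X(-9, -1)/72)*N(6)) = -49061 - (-9 - 9/72*0) = -49061 - (-9 - 9*1/72*0) = -49061 - (-9 - ⅛*0) = -49061 - (-9 + 0) = -49061 - 1*(-9) = -49061 + 9 = -49052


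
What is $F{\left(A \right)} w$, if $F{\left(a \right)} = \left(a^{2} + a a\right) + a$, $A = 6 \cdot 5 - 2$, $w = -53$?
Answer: $-84588$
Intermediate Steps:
$A = 28$ ($A = 30 - 2 = 28$)
$F{\left(a \right)} = a + 2 a^{2}$ ($F{\left(a \right)} = \left(a^{2} + a^{2}\right) + a = 2 a^{2} + a = a + 2 a^{2}$)
$F{\left(A \right)} w = 28 \left(1 + 2 \cdot 28\right) \left(-53\right) = 28 \left(1 + 56\right) \left(-53\right) = 28 \cdot 57 \left(-53\right) = 1596 \left(-53\right) = -84588$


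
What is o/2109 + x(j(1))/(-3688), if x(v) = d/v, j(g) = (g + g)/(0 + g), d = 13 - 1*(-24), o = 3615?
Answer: 8862069/5185328 ≈ 1.7091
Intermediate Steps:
d = 37 (d = 13 + 24 = 37)
j(g) = 2 (j(g) = (2*g)/g = 2)
x(v) = 37/v
o/2109 + x(j(1))/(-3688) = 3615/2109 + (37/2)/(-3688) = 3615*(1/2109) + (37*(½))*(-1/3688) = 1205/703 + (37/2)*(-1/3688) = 1205/703 - 37/7376 = 8862069/5185328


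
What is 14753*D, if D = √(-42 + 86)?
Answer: 29506*√11 ≈ 97860.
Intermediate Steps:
D = 2*√11 (D = √44 = 2*√11 ≈ 6.6332)
14753*D = 14753*(2*√11) = 29506*√11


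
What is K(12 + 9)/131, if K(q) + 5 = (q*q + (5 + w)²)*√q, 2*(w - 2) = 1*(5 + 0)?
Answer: -5/131 + 2125*√21/524 ≈ 18.546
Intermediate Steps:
w = 9/2 (w = 2 + (1*(5 + 0))/2 = 2 + (1*5)/2 = 2 + (½)*5 = 2 + 5/2 = 9/2 ≈ 4.5000)
K(q) = -5 + √q*(361/4 + q²) (K(q) = -5 + (q*q + (5 + 9/2)²)*√q = -5 + (q² + (19/2)²)*√q = -5 + (q² + 361/4)*√q = -5 + (361/4 + q²)*√q = -5 + √q*(361/4 + q²))
K(12 + 9)/131 = (-5 + (12 + 9)^(5/2) + 361*√(12 + 9)/4)/131 = (-5 + 21^(5/2) + 361*√21/4)*(1/131) = (-5 + 441*√21 + 361*√21/4)*(1/131) = (-5 + 2125*√21/4)*(1/131) = -5/131 + 2125*√21/524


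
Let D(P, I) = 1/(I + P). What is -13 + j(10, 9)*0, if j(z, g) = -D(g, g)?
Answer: -13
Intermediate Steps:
j(z, g) = -1/(2*g) (j(z, g) = -1/(g + g) = -1/(2*g))
-13 + j(10, 9)*0 = -13 - 1/2/9*0 = -13 - 1/2*1/9*0 = -13 - 1/18*0 = -13 + 0 = -13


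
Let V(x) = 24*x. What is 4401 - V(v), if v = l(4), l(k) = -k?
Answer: 4497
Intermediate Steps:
v = -4 (v = -1*4 = -4)
4401 - V(v) = 4401 - 24*(-4) = 4401 - 1*(-96) = 4401 + 96 = 4497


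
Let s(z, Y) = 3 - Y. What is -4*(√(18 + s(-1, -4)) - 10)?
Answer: 20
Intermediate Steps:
-4*(√(18 + s(-1, -4)) - 10) = -4*(√(18 + (3 - 1*(-4))) - 10) = -4*(√(18 + (3 + 4)) - 10) = -4*(√(18 + 7) - 10) = -4*(√25 - 10) = -4*(5 - 10) = -4*(-5) = 20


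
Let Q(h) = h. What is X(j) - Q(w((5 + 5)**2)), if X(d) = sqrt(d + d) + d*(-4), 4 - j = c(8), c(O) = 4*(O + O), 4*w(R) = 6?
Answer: 477/2 + 2*I*sqrt(30) ≈ 238.5 + 10.954*I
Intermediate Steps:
w(R) = 3/2 (w(R) = (1/4)*6 = 3/2)
c(O) = 8*O (c(O) = 4*(2*O) = 8*O)
j = -60 (j = 4 - 8*8 = 4 - 1*64 = 4 - 64 = -60)
X(d) = -4*d + sqrt(2)*sqrt(d) (X(d) = sqrt(2*d) - 4*d = sqrt(2)*sqrt(d) - 4*d = -4*d + sqrt(2)*sqrt(d))
X(j) - Q(w((5 + 5)**2)) = (-4*(-60) + sqrt(2)*sqrt(-60)) - 1*3/2 = (240 + sqrt(2)*(2*I*sqrt(15))) - 3/2 = (240 + 2*I*sqrt(30)) - 3/2 = 477/2 + 2*I*sqrt(30)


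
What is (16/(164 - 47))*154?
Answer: 2464/117 ≈ 21.060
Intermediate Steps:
(16/(164 - 47))*154 = (16/117)*154 = 2464/117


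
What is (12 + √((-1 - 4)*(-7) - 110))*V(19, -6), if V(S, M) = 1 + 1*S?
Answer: 240 + 100*I*√3 ≈ 240.0 + 173.21*I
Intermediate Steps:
V(S, M) = 1 + S
(12 + √((-1 - 4)*(-7) - 110))*V(19, -6) = (12 + √((-1 - 4)*(-7) - 110))*(1 + 19) = (12 + √(-5*(-7) - 110))*20 = (12 + √(35 - 110))*20 = (12 + √(-75))*20 = (12 + 5*I*√3)*20 = 240 + 100*I*√3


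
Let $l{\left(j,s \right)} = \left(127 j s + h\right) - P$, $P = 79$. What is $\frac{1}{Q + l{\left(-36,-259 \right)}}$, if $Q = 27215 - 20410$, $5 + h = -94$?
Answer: $\frac{1}{1190775} \approx 8.3979 \cdot 10^{-7}$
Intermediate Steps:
$h = -99$ ($h = -5 - 94 = -99$)
$Q = 6805$
$l{\left(j,s \right)} = -178 + 127 j s$ ($l{\left(j,s \right)} = \left(127 j s - 99\right) - 79 = \left(-99 + 127 j s\right) - 79 = -178 + 127 j s$)
$\frac{1}{Q + l{\left(-36,-259 \right)}} = \frac{1}{6805 - \left(178 + 4572 \left(-259\right)\right)} = \frac{1}{6805 + \left(-178 + 1184148\right)} = \frac{1}{6805 + 1183970} = \frac{1}{1190775}$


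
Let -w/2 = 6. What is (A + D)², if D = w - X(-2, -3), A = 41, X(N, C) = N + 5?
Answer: 676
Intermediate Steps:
w = -12 (w = -2*6 = -12)
X(N, C) = 5 + N
D = -15 (D = -12 - (5 - 2) = -12 - 1*3 = -12 - 3 = -15)
(A + D)² = (41 - 15)² = 26² = 676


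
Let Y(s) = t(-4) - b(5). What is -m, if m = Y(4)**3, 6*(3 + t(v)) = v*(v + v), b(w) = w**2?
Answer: 314432/27 ≈ 11646.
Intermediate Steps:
t(v) = -3 + v**2/3 (t(v) = -3 + (v*(v + v))/6 = -3 + (v*(2*v))/6 = -3 + (2*v**2)/6 = -3 + v**2/3)
Y(s) = -68/3 (Y(s) = (-3 + (1/3)*(-4)**2) - 1*5**2 = (-3 + (1/3)*16) - 1*25 = (-3 + 16/3) - 25 = 7/3 - 25 = -68/3)
m = -314432/27 (m = (-68/3)**3 = -314432/27 ≈ -11646.)
-m = -1*(-314432/27) = 314432/27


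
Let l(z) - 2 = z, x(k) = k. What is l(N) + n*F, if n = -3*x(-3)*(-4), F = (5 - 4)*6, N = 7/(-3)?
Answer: -649/3 ≈ -216.33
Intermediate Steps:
N = -7/3 (N = 7*(-⅓) = -7/3 ≈ -2.3333)
l(z) = 2 + z
F = 6 (F = 1*6 = 6)
n = -36 (n = -3*(-3)*(-4) = 9*(-4) = -36)
l(N) + n*F = (2 - 7/3) - 36*6 = -⅓ - 216 = -649/3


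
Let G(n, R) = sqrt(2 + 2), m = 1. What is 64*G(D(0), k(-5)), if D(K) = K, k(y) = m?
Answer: 128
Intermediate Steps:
k(y) = 1
G(n, R) = 2 (G(n, R) = sqrt(4) = 2)
64*G(D(0), k(-5)) = 64*2 = 128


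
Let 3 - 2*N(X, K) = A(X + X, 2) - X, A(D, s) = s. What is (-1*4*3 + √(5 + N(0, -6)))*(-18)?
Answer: 216 - 9*√22 ≈ 173.79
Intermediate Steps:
N(X, K) = ½ + X/2 (N(X, K) = 3/2 - (2 - X)/2 = 3/2 + (-1 + X/2) = ½ + X/2)
(-1*4*3 + √(5 + N(0, -6)))*(-18) = (-1*4*3 + √(5 + (½ + (½)*0)))*(-18) = (-4*3 + √(5 + (½ + 0)))*(-18) = (-12 + √(5 + ½))*(-18) = (-12 + √(11/2))*(-18) = (-12 + √22/2)*(-18) = 216 - 9*√22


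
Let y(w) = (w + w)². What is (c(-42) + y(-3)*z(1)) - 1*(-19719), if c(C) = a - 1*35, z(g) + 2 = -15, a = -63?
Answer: 19009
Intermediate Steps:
z(g) = -17 (z(g) = -2 - 15 = -17)
c(C) = -98 (c(C) = -63 - 1*35 = -63 - 35 = -98)
y(w) = 4*w² (y(w) = (2*w)² = 4*w²)
(c(-42) + y(-3)*z(1)) - 1*(-19719) = (-98 + (4*(-3)²)*(-17)) - 1*(-19719) = (-98 + (4*9)*(-17)) + 19719 = (-98 + 36*(-17)) + 19719 = (-98 - 612) + 19719 = -710 + 19719 = 19009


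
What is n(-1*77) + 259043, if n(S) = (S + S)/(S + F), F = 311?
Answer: 30307954/117 ≈ 2.5904e+5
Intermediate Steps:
n(S) = 2*S/(311 + S) (n(S) = (S + S)/(S + 311) = (2*S)/(311 + S) = 2*S/(311 + S))
n(-1*77) + 259043 = 2*(-1*77)/(311 - 1*77) + 259043 = 2*(-77)/(311 - 77) + 259043 = 2*(-77)/234 + 259043 = 2*(-77)*(1/234) + 259043 = -77/117 + 259043 = 30307954/117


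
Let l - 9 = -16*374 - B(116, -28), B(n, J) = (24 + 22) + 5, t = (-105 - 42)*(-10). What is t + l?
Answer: -4556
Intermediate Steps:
t = 1470 (t = -147*(-10) = 1470)
B(n, J) = 51 (B(n, J) = 46 + 5 = 51)
l = -6026 (l = 9 + (-16*374 - 1*51) = 9 + (-5984 - 51) = 9 - 6035 = -6026)
t + l = 1470 - 6026 = -4556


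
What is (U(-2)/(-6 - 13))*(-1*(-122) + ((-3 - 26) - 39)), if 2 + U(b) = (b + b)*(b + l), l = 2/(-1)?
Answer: -756/19 ≈ -39.789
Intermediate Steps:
l = -2 (l = 2*(-1) = -2)
U(b) = -2 + 2*b*(-2 + b) (U(b) = -2 + (b + b)*(b - 2) = -2 + (2*b)*(-2 + b) = -2 + 2*b*(-2 + b))
(U(-2)/(-6 - 13))*(-1*(-122) + ((-3 - 26) - 39)) = ((-2 - 4*(-2) + 2*(-2)²)/(-6 - 13))*(-1*(-122) + ((-3 - 26) - 39)) = ((-2 + 8 + 2*4)/(-19))*(122 + (-29 - 39)) = (-(-2 + 8 + 8)/19)*(122 - 68) = -1/19*14*54 = -14/19*54 = -756/19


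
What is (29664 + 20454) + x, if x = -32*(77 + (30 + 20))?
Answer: 46054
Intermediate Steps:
x = -4064 (x = -32*(77 + 50) = -32*127 = -4064)
(29664 + 20454) + x = (29664 + 20454) - 4064 = 50118 - 4064 = 46054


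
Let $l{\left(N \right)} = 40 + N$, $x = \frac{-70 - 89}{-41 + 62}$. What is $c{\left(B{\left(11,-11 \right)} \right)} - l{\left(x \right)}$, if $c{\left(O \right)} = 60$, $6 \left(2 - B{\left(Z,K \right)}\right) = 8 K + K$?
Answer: $\frac{193}{7} \approx 27.571$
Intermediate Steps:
$B{\left(Z,K \right)} = 2 - \frac{3 K}{2}$ ($B{\left(Z,K \right)} = 2 - \frac{8 K + K}{6} = 2 - \frac{9 K}{6} = 2 - \frac{3 K}{2}$)
$x = - \frac{53}{7}$ ($x = - \frac{159}{21} = \left(-159\right) \frac{1}{21} = - \frac{53}{7} \approx -7.5714$)
$c{\left(B{\left(11,-11 \right)} \right)} - l{\left(x \right)} = 60 - \left(40 - \frac{53}{7}\right) = 60 - \frac{227}{7} = \frac{193}{7}$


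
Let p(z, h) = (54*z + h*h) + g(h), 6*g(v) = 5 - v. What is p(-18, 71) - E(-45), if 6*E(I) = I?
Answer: 8131/2 ≈ 4065.5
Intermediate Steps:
g(v) = 5/6 - v/6 (g(v) = (5 - v)/6 = 5/6 - v/6)
E(I) = I/6
p(z, h) = 5/6 + h**2 + 54*z - h/6 (p(z, h) = (54*z + h*h) + (5/6 - h/6) = (54*z + h**2) + (5/6 - h/6) = (h**2 + 54*z) + (5/6 - h/6) = 5/6 + h**2 + 54*z - h/6)
p(-18, 71) - E(-45) = (5/6 + 71**2 + 54*(-18) - 1/6*71) - (-45)/6 = (5/6 + 5041 - 972 - 71/6) - 1*(-15/2) = 4058 + 15/2 = 8131/2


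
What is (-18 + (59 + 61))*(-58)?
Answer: -5916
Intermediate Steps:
(-18 + (59 + 61))*(-58) = (-18 + 120)*(-58) = 102*(-58) = -5916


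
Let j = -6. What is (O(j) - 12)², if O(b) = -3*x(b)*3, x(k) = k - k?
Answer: 144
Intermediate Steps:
x(k) = 0
O(b) = 0 (O(b) = -3*0*3 = 0*3 = 0)
(O(j) - 12)² = (0 - 12)² = (-12)² = 144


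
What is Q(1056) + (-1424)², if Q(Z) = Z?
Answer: 2028832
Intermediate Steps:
Q(1056) + (-1424)² = 1056 + (-1424)² = 1056 + 2027776 = 2028832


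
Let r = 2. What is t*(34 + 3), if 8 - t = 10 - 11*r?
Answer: 740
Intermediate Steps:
t = 20 (t = 8 - (10 - 11*2) = 8 - (10 - 22) = 8 - 1*(-12) = 8 + 12 = 20)
t*(34 + 3) = 20*(34 + 3) = 20*37 = 740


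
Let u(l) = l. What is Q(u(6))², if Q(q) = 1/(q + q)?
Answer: 1/144 ≈ 0.0069444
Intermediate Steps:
Q(q) = 1/(2*q)
Q(u(6))² = ((½)/6)² = ((½)*(⅙))² = (1/12)² = 1/144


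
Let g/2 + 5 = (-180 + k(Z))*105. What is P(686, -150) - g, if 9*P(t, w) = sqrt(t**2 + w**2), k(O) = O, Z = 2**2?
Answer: 36970 + 2*sqrt(123274)/9 ≈ 37048.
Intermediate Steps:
Z = 4
P(t, w) = sqrt(t**2 + w**2)/9
g = -36970 (g = -10 + 2*((-180 + 4)*105) = -10 + 2*(-176*105) = -10 + 2*(-18480) = -10 - 36960 = -36970)
P(686, -150) - g = sqrt(686**2 + (-150)**2)/9 - 1*(-36970) = sqrt(470596 + 22500)/9 + 36970 = sqrt(493096)/9 + 36970 = (2*sqrt(123274))/9 + 36970 = 2*sqrt(123274)/9 + 36970 = 36970 + 2*sqrt(123274)/9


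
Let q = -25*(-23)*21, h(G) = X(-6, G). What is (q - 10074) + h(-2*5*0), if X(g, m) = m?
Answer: 2001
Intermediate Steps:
h(G) = G
q = 12075 (q = 575*21 = 12075)
(q - 10074) + h(-2*5*0) = (12075 - 10074) - 2*5*0 = 2001 - 10*0 = 2001 + 0 = 2001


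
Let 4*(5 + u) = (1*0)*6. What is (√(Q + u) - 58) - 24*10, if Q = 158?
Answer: -298 + 3*√17 ≈ -285.63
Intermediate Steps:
u = -5 (u = -5 + ((1*0)*6)/4 = -5 + (0*6)/4 = -5 + (¼)*0 = -5 + 0 = -5)
(√(Q + u) - 58) - 24*10 = (√(158 - 5) - 58) - 24*10 = (√153 - 58) - 240 = (3*√17 - 58) - 240 = (-58 + 3*√17) - 240 = -298 + 3*√17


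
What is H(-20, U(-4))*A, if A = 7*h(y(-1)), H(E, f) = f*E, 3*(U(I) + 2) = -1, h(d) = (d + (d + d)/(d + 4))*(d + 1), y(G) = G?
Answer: 0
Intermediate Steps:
h(d) = (1 + d)*(d + 2*d/(4 + d)) (h(d) = (d + (2*d)/(4 + d))*(1 + d) = (d + 2*d/(4 + d))*(1 + d) = (1 + d)*(d + 2*d/(4 + d)))
U(I) = -7/3 (U(I) = -2 + (1/3)*(-1) = -2 - 1/3 = -7/3)
H(E, f) = E*f
A = 0 (A = 7*(-(6 + (-1)**2 + 7*(-1))/(4 - 1)) = 7*(-1*(6 + 1 - 7)/3) = 7*(-1*1/3*0) = 7*0 = 0)
H(-20, U(-4))*A = -20*(-7/3)*0 = (140/3)*0 = 0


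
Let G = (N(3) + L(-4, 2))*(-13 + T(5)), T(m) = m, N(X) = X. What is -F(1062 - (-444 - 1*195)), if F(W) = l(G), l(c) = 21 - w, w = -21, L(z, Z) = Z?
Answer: -42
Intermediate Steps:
G = -40 (G = (3 + 2)*(-13 + 5) = 5*(-8) = -40)
l(c) = 42 (l(c) = 21 - 1*(-21) = 21 + 21 = 42)
F(W) = 42
-F(1062 - (-444 - 1*195)) = -1*42 = -42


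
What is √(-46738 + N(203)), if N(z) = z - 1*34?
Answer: 19*I*√129 ≈ 215.8*I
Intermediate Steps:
N(z) = -34 + z (N(z) = z - 34 = -34 + z)
√(-46738 + N(203)) = √(-46738 + (-34 + 203)) = √(-46738 + 169) = √(-46569) = 19*I*√129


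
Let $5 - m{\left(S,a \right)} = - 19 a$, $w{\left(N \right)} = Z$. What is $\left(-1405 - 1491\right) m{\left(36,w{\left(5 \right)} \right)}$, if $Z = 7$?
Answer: $-399648$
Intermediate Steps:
$w{\left(N \right)} = 7$
$m{\left(S,a \right)} = 5 + 19 a$ ($m{\left(S,a \right)} = 5 - - 19 a = 5 + 19 a$)
$\left(-1405 - 1491\right) m{\left(36,w{\left(5 \right)} \right)} = \left(-1405 - 1491\right) \left(5 + 19 \cdot 7\right) = - 2896 \left(5 + 133\right) = \left(-2896\right) 138 = -399648$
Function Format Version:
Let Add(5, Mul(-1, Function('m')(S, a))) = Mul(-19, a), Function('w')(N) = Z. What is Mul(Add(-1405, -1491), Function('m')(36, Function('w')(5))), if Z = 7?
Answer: -399648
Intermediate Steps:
Function('w')(N) = 7
Function('m')(S, a) = Add(5, Mul(19, a)) (Function('m')(S, a) = Add(5, Mul(-1, Mul(-19, a))) = Add(5, Mul(19, a)))
Mul(Add(-1405, -1491), Function('m')(36, Function('w')(5))) = Mul(Add(-1405, -1491), Add(5, Mul(19, 7))) = Mul(-2896, Add(5, 133)) = Mul(-2896, 138) = -399648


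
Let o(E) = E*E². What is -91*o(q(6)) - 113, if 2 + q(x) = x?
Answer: -5937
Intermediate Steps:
q(x) = -2 + x
o(E) = E³
-91*o(q(6)) - 113 = -91*(-2 + 6)³ - 113 = -91*4³ - 113 = -91*64 - 113 = -5824 - 113 = -5937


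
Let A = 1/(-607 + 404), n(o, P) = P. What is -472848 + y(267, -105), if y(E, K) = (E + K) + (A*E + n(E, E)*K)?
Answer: -101646630/203 ≈ -5.0072e+5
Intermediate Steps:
A = -1/203 (A = 1/(-203) = -1/203 ≈ -0.0049261)
y(E, K) = K + 202*E/203 + E*K (y(E, K) = (E + K) + (-E/203 + E*K) = K + 202*E/203 + E*K)
-472848 + y(267, -105) = -472848 + (-105 + (202/203)*267 + 267*(-105)) = -472848 + (-105 + 53934/203 - 28035) = -472848 - 5658486/203 = -101646630/203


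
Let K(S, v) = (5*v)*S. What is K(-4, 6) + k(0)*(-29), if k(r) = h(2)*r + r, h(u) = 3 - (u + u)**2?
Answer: -120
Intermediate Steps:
h(u) = 3 - 4*u**2 (h(u) = 3 - (2*u)**2 = 3 - 4*u**2)
K(S, v) = 5*S*v
k(r) = -12*r (k(r) = (3 - 4*2**2)*r + r = (3 - 4*4)*r + r = (3 - 16)*r + r = -13*r + r = -12*r)
K(-4, 6) + k(0)*(-29) = 5*(-4)*6 - 12*0*(-29) = -120 + 0*(-29) = -120 + 0 = -120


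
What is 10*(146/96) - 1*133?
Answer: -2827/24 ≈ -117.79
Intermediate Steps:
10*(146/96) - 1*133 = 10*(146*(1/96)) - 133 = 10*(73/48) - 133 = 365/24 - 133 = -2827/24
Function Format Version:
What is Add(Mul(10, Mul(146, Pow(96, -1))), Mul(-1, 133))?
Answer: Rational(-2827, 24) ≈ -117.79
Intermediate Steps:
Add(Mul(10, Mul(146, Pow(96, -1))), Mul(-1, 133)) = Add(Mul(10, Mul(146, Rational(1, 96))), -133) = Add(Mul(10, Rational(73, 48)), -133) = Add(Rational(365, 24), -133) = Rational(-2827, 24)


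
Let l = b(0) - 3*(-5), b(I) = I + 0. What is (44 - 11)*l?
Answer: 495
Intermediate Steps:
b(I) = I
l = 15 (l = 0 - 3*(-5) = 0 + 15 = 15)
(44 - 11)*l = (44 - 11)*15 = 33*15 = 495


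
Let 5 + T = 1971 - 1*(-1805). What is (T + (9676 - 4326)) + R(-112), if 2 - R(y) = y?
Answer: 9235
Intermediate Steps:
R(y) = 2 - y
T = 3771 (T = -5 + (1971 - 1*(-1805)) = -5 + (1971 + 1805) = -5 + 3776 = 3771)
(T + (9676 - 4326)) + R(-112) = (3771 + (9676 - 4326)) + (2 - 1*(-112)) = (3771 + 5350) + (2 + 112) = 9121 + 114 = 9235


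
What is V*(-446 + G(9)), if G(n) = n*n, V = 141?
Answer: -51465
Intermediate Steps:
G(n) = n**2
V*(-446 + G(9)) = 141*(-446 + 9**2) = 141*(-446 + 81) = 141*(-365) = -51465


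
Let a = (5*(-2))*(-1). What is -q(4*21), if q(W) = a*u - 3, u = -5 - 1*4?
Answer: 93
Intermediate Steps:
u = -9 (u = -5 - 4 = -9)
a = 10 (a = -10*(-1) = 10)
q(W) = -93 (q(W) = 10*(-9) - 3 = -90 - 3 = -93)
-q(4*21) = -1*(-93) = 93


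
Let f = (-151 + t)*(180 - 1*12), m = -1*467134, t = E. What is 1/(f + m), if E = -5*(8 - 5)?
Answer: -1/495022 ≈ -2.0201e-6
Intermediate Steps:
E = -15 (E = -5*3 = -15)
t = -15
m = -467134
f = -27888 (f = (-151 - 15)*(180 - 1*12) = -166*(180 - 12) = -166*168 = -27888)
1/(f + m) = 1/(-27888 - 467134) = 1/(-495022) = -1/495022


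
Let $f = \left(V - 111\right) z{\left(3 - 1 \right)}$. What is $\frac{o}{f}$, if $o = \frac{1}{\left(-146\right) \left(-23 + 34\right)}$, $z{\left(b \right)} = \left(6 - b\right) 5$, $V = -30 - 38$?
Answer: $\frac{1}{5749480} \approx 1.7393 \cdot 10^{-7}$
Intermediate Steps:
$V = -68$ ($V = -30 - 38 = -68$)
$z{\left(b \right)} = 30 - 5 b$
$o = - \frac{1}{1606}$ ($o = \frac{1}{\left(-146\right) 11} = \frac{1}{-1606} = - \frac{1}{1606} \approx -0.00062266$)
$f = -3580$ ($f = \left(-68 - 111\right) \left(30 - 5 \left(3 - 1\right)\right) = - 179 \left(30 - 5 \left(3 - 1\right)\right) = - 179 \left(30 - 10\right) = \left(-179\right) 20 = -3580$)
$\frac{o}{f} = - \frac{1}{1606 \left(-3580\right)} = \left(- \frac{1}{1606}\right) \left(- \frac{1}{3580}\right) = \frac{1}{5749480}$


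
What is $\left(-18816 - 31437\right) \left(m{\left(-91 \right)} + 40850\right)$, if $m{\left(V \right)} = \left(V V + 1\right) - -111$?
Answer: $-2474608479$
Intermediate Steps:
$m{\left(V \right)} = 112 + V^{2}$ ($m{\left(V \right)} = \left(V^{2} + 1\right) + 111 = \left(1 + V^{2}\right) + 111 = 112 + V^{2}$)
$\left(-18816 - 31437\right) \left(m{\left(-91 \right)} + 40850\right) = \left(-18816 - 31437\right) \left(\left(112 + \left(-91\right)^{2}\right) + 40850\right) = \left(-18816 - 31437\right) \left(\left(112 + 8281\right) + 40850\right) = \left(-18816 - 31437\right) \left(8393 + 40850\right) = \left(-50253\right) 49243 = -2474608479$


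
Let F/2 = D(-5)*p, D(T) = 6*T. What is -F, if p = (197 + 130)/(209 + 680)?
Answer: 19620/889 ≈ 22.070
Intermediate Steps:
p = 327/889 ≈ 0.36783
F = -19620/889 (F = 2*((6*(-5))*(327/889)) = 2*(-30*327/889) = 2*(-9810/889) = -19620/889 ≈ -22.070)
-F = -1*(-19620/889) = 19620/889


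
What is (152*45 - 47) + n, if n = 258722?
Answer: 265515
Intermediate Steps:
(152*45 - 47) + n = (152*45 - 47) + 258722 = (6840 - 47) + 258722 = 6793 + 258722 = 265515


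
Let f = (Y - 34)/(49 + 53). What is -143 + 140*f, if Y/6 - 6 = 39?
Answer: 9227/51 ≈ 180.92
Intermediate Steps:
Y = 270 (Y = 36 + 6*39 = 36 + 234 = 270)
f = 118/51 (f = (270 - 34)/(49 + 53) = 236/102 = 236*(1/102) = 118/51 ≈ 2.3137)
-143 + 140*f = -143 + 140*(118/51) = -143 + 16520/51 = 9227/51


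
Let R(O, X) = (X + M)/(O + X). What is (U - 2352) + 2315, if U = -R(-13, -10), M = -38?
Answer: -899/23 ≈ -39.087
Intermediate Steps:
R(O, X) = (-38 + X)/(O + X) (R(O, X) = (X - 38)/(O + X) = (-38 + X)/(O + X))
U = -48/23 (U = -(-38 - 10)/(-13 - 10) = -(-48)/(-23) = -(-1)*(-48)/23 = -1*48/23 = -48/23 ≈ -2.0870)
(U - 2352) + 2315 = (-48/23 - 2352) + 2315 = -54144/23 + 2315 = -899/23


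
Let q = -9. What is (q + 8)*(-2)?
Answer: 2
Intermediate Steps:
(q + 8)*(-2) = (-9 + 8)*(-2) = -1*(-2) = 2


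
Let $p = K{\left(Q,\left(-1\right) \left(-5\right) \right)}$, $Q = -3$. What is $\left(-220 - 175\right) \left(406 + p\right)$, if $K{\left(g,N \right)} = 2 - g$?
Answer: $-162345$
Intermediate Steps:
$p = 5$ ($p = 2 - -3 = 2 + 3 = 5$)
$\left(-220 - 175\right) \left(406 + p\right) = \left(-220 - 175\right) \left(406 + 5\right) = \left(-395\right) 411 = -162345$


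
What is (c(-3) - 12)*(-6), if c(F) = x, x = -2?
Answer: 84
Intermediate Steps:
c(F) = -2
(c(-3) - 12)*(-6) = (-2 - 12)*(-6) = -14*(-6) = 84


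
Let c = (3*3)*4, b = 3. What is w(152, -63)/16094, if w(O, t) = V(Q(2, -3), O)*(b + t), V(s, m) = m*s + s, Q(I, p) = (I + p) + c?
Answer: -160650/8047 ≈ -19.964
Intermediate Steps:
c = 36 (c = 9*4 = 36)
Q(I, p) = 36 + I + p (Q(I, p) = (I + p) + 36 = 36 + I + p)
V(s, m) = s + m*s
w(O, t) = (3 + t)*(35 + 35*O) (w(O, t) = ((36 + 2 - 3)*(1 + O))*(3 + t) = (35*(1 + O))*(3 + t) = (35 + 35*O)*(3 + t) = (3 + t)*(35 + 35*O))
w(152, -63)/16094 = (35*(1 + 152)*(3 - 63))/16094 = (35*153*(-60))*(1/16094) = -321300*1/16094 = -160650/8047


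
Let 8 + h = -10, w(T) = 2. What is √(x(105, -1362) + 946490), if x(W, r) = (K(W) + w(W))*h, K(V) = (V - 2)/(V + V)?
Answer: √1159395335/35 ≈ 972.85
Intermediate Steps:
K(V) = (-2 + V)/(2*V) (K(V) = (-2 + V)/((2*V)) = (-2 + V)*(1/(2*V)) = (-2 + V)/(2*V))
h = -18 (h = -8 - 10 = -18)
x(W, r) = -36 - 9*(-2 + W)/W (x(W, r) = ((-2 + W)/(2*W) + 2)*(-18) = (2 + (-2 + W)/(2*W))*(-18) = -36 - 9*(-2 + W)/W)
√(x(105, -1362) + 946490) = √((-45 + 18/105) + 946490) = √((-45 + 18*(1/105)) + 946490) = √((-45 + 6/35) + 946490) = √(-1569/35 + 946490) = √(33125581/35) = √1159395335/35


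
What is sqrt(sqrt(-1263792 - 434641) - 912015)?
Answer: sqrt(-912015 + I*sqrt(1698433)) ≈ 0.682 + 955.0*I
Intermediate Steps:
sqrt(sqrt(-1263792 - 434641) - 912015) = sqrt(sqrt(-1698433) - 912015) = sqrt(I*sqrt(1698433) - 912015) = sqrt(-912015 + I*sqrt(1698433))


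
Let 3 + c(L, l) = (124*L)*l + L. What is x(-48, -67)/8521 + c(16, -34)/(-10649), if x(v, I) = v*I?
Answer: 608928987/90740129 ≈ 6.7107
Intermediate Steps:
x(v, I) = I*v
c(L, l) = -3 + L + 124*L*l (c(L, l) = -3 + ((124*L)*l + L) = -3 + (124*L*l + L) = -3 + (L + 124*L*l) = -3 + L + 124*L*l)
x(-48, -67)/8521 + c(16, -34)/(-10649) = -67*(-48)/8521 + (-3 + 16 + 124*16*(-34))/(-10649) = 3216*(1/8521) + (-3 + 16 - 67456)*(-1/10649) = 3216/8521 - 67443*(-1/10649) = 3216/8521 + 67443/10649 = 608928987/90740129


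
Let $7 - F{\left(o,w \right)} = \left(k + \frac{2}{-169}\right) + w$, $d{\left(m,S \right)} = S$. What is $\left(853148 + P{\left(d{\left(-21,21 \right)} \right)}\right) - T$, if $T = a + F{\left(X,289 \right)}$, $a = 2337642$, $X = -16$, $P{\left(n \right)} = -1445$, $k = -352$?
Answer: $- \frac{251135523}{169} \approx -1.486 \cdot 10^{6}$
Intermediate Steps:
$F{\left(o,w \right)} = \frac{60673}{169} - w$ ($F{\left(o,w \right)} = 7 - \left(\left(-352 + \frac{2}{-169}\right) + w\right) = 7 - \left(\left(-352 + 2 \left(- \frac{1}{169}\right)\right) + w\right) = 7 - \left(\left(-352 - \frac{2}{169}\right) + w\right) = 7 - \left(- \frac{59490}{169} + w\right) = \frac{60673}{169} - w$)
$T = \frac{395073330}{169}$ ($T = 2337642 + \left(\frac{60673}{169} - 289\right) = 2337642 + \frac{11832}{169} = \frac{395073330}{169} \approx 2.3377 \cdot 10^{6}$)
$\left(853148 + P{\left(d{\left(-21,21 \right)} \right)}\right) - T = \left(853148 - 1445\right) - \frac{395073330}{169} = 851703 - \frac{395073330}{169} = - \frac{251135523}{169}$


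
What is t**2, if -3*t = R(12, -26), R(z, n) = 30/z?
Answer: 25/36 ≈ 0.69444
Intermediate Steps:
t = -5/6 (t = -10/12 = -1/3*5/2 = -5/6 ≈ -0.83333)
t**2 = (-5/6)**2 = 25/36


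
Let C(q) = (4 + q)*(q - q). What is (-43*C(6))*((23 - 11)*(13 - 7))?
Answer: 0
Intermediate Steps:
C(q) = 0 (C(q) = (4 + q)*0 = 0)
(-43*C(6))*((23 - 11)*(13 - 7)) = (-43*0)*((23 - 11)*(13 - 7)) = 0*(12*6) = 0*72 = 0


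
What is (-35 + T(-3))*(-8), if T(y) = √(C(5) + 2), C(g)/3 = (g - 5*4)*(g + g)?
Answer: 280 - 64*I*√7 ≈ 280.0 - 169.33*I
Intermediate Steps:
C(g) = 6*g*(-20 + g) (C(g) = 3*((g - 5*4)*(g + g)) = 3*((g - 20)*(2*g)) = 3*((-20 + g)*(2*g)) = 3*(2*g*(-20 + g)) = 6*g*(-20 + g))
T(y) = 8*I*√7 (T(y) = √(6*5*(-20 + 5) + 2) = √(6*5*(-15) + 2) = √(-450 + 2) = √(-448) = 8*I*√7)
(-35 + T(-3))*(-8) = (-35 + 8*I*√7)*(-8) = 280 - 64*I*√7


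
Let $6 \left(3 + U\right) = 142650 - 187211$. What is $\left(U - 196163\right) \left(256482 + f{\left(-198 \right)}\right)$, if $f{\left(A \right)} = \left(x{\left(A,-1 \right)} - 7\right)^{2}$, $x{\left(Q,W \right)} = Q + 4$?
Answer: $- \frac{120886502277}{2} \approx -6.0443 \cdot 10^{10}$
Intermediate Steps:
$x{\left(Q,W \right)} = 4 + Q$
$f{\left(A \right)} = \left(-3 + A\right)^{2}$ ($f{\left(A \right)} = \left(\left(4 + A\right) - 7\right)^{2} = \left(-3 + A\right)^{2}$)
$U = - \frac{44579}{6}$ ($U = -3 + \frac{142650 - 187211}{6} = -3 + \frac{1}{6} \left(-44561\right) = -3 - \frac{44561}{6} = - \frac{44579}{6} \approx -7429.8$)
$\left(U - 196163\right) \left(256482 + f{\left(-198 \right)}\right) = \left(- \frac{44579}{6} - 196163\right) \left(256482 + \left(-3 - 198\right)^{2}\right) = - \frac{1221557 \left(256482 + \left(-201\right)^{2}\right)}{6} = - \frac{1221557 \left(256482 + 40401\right)}{6} = \left(- \frac{1221557}{6}\right) 296883 = - \frac{120886502277}{2}$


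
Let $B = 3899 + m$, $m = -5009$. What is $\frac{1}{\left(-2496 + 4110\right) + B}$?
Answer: $\frac{1}{504} \approx 0.0019841$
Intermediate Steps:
$B = -1110$ ($B = 3899 - 5009 = -1110$)
$\frac{1}{\left(-2496 + 4110\right) + B} = \frac{1}{\left(-2496 + 4110\right) - 1110} = \frac{1}{1614 - 1110} = \frac{1}{504}$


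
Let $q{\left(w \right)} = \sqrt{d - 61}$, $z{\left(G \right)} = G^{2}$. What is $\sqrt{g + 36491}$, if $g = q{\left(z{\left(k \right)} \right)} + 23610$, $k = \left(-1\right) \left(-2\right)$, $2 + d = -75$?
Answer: $\sqrt{60101 + i \sqrt{138}} \approx 245.16 + 0.024 i$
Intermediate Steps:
$d = -77$ ($d = -2 - 75 = -77$)
$k = 2$
$q{\left(w \right)} = i \sqrt{138}$ ($q{\left(w \right)} = \sqrt{-77 - 61} = \sqrt{-138} = i \sqrt{138}$)
$g = 23610 + i \sqrt{138}$ ($g = i \sqrt{138} + 23610 = 23610 + i \sqrt{138} \approx 23610.0 + 11.747 i$)
$\sqrt{g + 36491} = \sqrt{\left(23610 + i \sqrt{138}\right) + 36491} = \sqrt{60101 + i \sqrt{138}}$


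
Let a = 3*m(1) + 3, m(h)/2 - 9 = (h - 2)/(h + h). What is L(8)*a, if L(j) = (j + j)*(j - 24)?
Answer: -13824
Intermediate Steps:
m(h) = 18 + (-2 + h)/h (m(h) = 18 + 2*((h - 2)/(h + h)) = 18 + 2*((-2 + h)/((2*h))) = 18 + 2*((-2 + h)*(1/(2*h))) = 18 + 2*((-2 + h)/(2*h)) = 18 + (-2 + h)/h)
L(j) = 2*j*(-24 + j) (L(j) = (2*j)*(-24 + j) = 2*j*(-24 + j))
a = 54 (a = 3*(19 - 2/1) + 3 = 3*(19 - 2*1) + 3 = 3*(19 - 2) + 3 = 3*17 + 3 = 51 + 3 = 54)
L(8)*a = (2*8*(-24 + 8))*54 = (2*8*(-16))*54 = -256*54 = -13824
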